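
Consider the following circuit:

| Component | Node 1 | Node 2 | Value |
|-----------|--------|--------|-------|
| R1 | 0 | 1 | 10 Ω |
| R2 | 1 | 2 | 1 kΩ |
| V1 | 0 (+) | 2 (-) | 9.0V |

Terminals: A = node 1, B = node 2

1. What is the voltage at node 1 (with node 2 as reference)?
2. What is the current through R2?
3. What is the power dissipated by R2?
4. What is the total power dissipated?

Nodal analysis, taking node 2 as the 0 V reference.
Source V1 fixes V_0 = 9 V.
KCL at each unknown node (sum of currents leaving = 0; resistances in Ω):
  Node 1: (V_1 - 9)/10 + (V_1 - 0)/1000 = 0
Collecting terms: 0.101 × V_1 = 0.9  =>  V_1 = 8.911 V
Part 1:
  Read off the nodal solution: V_1 = 8.911 V
Part 2:
  I_R2 = (V_1 - V_2)/R2 = (8.911 - 0)/1000 = 0.008911 A
  Magnitude: I_R2 = 0.008911 A
Part 3:
  I_R2 = (V_1 - V_2)/R2 = (8.911 - 0)/1000 = 0.008911 A
  P_R2 = I_R2² × R2 = (0.008911)² × 1000 = 0.0794 W
Part 4:
  Power in each resistor, P = (ΔV)²/R:
    P_R1 = (9 - 8.911)²/10 = 0.000794 W
    P_R2 = (8.911 - 0)²/1000 = 0.0794 W
  P_total = P_R1 + P_R2 = 0.0802 W

Final answers:
1. V_1 = 8.911 V
2. I_R2 = 0.008911 A
3. P_R2 = 0.0794 W
4. P_total = 0.0802 W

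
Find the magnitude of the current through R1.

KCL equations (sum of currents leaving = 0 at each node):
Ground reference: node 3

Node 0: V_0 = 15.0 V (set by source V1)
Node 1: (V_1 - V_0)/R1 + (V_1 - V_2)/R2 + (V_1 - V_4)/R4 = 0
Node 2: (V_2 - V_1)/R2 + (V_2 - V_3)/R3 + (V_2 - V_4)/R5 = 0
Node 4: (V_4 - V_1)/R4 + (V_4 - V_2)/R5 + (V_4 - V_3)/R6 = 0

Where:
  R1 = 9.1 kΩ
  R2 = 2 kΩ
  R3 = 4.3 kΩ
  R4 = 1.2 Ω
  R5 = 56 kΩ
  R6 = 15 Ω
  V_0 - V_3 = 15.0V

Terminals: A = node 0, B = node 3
Nodal analysis, taking node 3 as the 0 V reference.
Source V1 fixes V_0 = 15 V.
KCL at each unknown node (sum of currents leaving = 0; resistances in Ω):
  Node 1: (V_1 - 15)/9100 + (V_1 - V_2)/2000 + (V_1 - V_4)/1.2 = 0
  Node 2: (V_2 - V_1)/2000 + (V_2 - 0)/4300 + (V_2 - V_4)/56000 = 0
  Node 4: (V_4 - V_1)/1.2 + (V_4 - V_2)/56000 + (V_4 - 0)/15 = 0
Collecting terms (coefficients in siemens):
  0.8339·V_1 - 0.0005·V_2 - 0.8333·V_4 = 0.001648
  0.0007504·V_2 - 0.0005·V_1 - 0.00001786·V_4 = 0
  0.9·V_4 - 0.8333·V_1 - 0.00001786·V_2 = 0
Solving these 3 simultaneous equations (Gaussian elimination) gives:
  V_1 = 0.02659 V, V_2 = 0.0183 V, V_4 = 0.02462 V
I_R1 = (V_0 - V_1)/R1 = (15 - 0.02659)/9100 = 0.001645 A
|I_R1| = 0.001645 A

Final answer: |I_R1| = 0.001645 A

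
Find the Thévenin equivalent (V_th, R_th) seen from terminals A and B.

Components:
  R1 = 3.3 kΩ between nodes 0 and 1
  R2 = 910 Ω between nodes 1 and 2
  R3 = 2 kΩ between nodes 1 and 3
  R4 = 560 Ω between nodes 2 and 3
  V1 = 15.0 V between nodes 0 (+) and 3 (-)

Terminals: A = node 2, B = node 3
Step 1 — V_th is the open-circuit voltage V_A - V_B (nothing connected across the terminals).
Nodal analysis, taking node 3 as the 0 V reference.
Source V1 fixes V_0 = 15 V.
KCL at each unknown node (sum of currents leaving = 0; resistances in Ω):
  Node 1: (V_1 - 15)/3300 + (V_1 - V_2)/910 + (V_1 - 0)/2000 = 0
  Node 2: (V_2 - V_1)/910 + (V_2 - 0)/560 = 0
Collecting terms (coefficients in siemens):
  0.001902·V_1 - 0.001099·V_2 = 0.004545
  0.002885·V_2 - 0.001099·V_1 = 0
Determinant D = (0.001902)(0.002885) - (-0.001099)(-0.001099) = 0.000004279
V_1 = [(0.004545)(0.002885) - (-0.001099)(0)]/D = 3.064 V
V_2 = [(0.001902)(0) - (0.004545)(-0.001099)]/D = 1.167 V
V_th = V_2 - V_3 = 1.167 - 0 = 1.167 V
Step 2 — R_th: zero the source — replace V1 by a short circuit (node 3 merges into node 0) — and find the resistance seen between A (node 2) and B (node 0).
Reduce the network between node 2 (A) and node 0 (B) by series/parallel combination:
  Rp1 = R1 ‖ R3 (parallel, both between nodes 0 and 1) = 1/(1/3300 + 1/2000) = 1245 Ω
  Rs1 = R2 + Rp1 (series, joined only at node 1) = 910 + 1245 = 2155 Ω
  Rp2 = R4 ‖ Rs1 (parallel, both between nodes 0 and 2) = 1/(1/560 + 1/2155) = 444.5 Ω
R_th = 444.5 Ω

Final answer: V_th = 1.167 V, R_th = 444.5 Ω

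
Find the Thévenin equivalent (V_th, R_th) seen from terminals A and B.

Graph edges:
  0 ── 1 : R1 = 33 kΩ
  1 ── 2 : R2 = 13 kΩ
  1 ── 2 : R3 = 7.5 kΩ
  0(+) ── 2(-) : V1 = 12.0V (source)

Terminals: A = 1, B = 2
Step 1 — V_th is the open-circuit voltage V_A - V_B (nothing connected across the terminals).
Nodal analysis, taking node 2 as the 0 V reference.
Source V1 fixes V_0 = 12 V.
KCL at each unknown node (sum of currents leaving = 0; resistances in Ω):
  Node 1: (V_1 - 12)/33000 + (V_1 - 0)/13000 + (V_1 - 0)/7500 = 0
Collecting terms: 0.0002406 × V_1 = 0.0003636  =>  V_1 = 1.512 V
V_th = V_1 - V_2 = 1.512 - 0 = 1.512 V
Step 2 — R_th: zero the source — replace V1 by a short circuit (node 2 merges into node 0) — and find the resistance seen between A (node 1) and B (node 0).
Reduce the network between node 1 (A) and node 0 (B) by series/parallel combination:
  Rp1 = R1 ‖ R2 ‖ R3 (parallel, all between nodes 0 and 1) = 1/(1/33000 + 1/13000 + 1/7500) = 4157 Ω
R_th = 4.157 kΩ

Final answer: V_th = 1.512 V, R_th = 4.157 kΩ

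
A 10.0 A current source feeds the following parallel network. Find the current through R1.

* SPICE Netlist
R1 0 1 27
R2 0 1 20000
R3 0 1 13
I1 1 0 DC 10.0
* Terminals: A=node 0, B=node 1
All resistors sit directly between nodes 0 and 1, so they are in parallel and share one voltage V; the full source current 10 A splits among them.
1/R_par = 1/27 + 1/20000 + 1/13 = 0.114 S  =>  R_par = 8.771 Ω
V = I × R_par = 10 × 8.771 = 87.71 V
I_R1 = V/R1 = 87.71/27 = 3.249 A

Final answer: 3.249 A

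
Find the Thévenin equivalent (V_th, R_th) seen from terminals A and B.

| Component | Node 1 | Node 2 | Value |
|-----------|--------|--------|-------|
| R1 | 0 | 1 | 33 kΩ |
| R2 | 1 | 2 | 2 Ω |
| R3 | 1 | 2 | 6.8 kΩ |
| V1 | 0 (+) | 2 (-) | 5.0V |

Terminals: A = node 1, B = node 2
Step 1 — V_th is the open-circuit voltage V_A - V_B (nothing connected across the terminals).
Nodal analysis, taking node 2 as the 0 V reference.
Source V1 fixes V_0 = 5 V.
KCL at each unknown node (sum of currents leaving = 0; resistances in Ω):
  Node 1: (V_1 - 5)/33000 + (V_1 - 0)/2 + (V_1 - 0)/6800 = 0
Collecting terms: 0.5002 × V_1 = 0.0001515  =>  V_1 = 0.0003029 V
V_th = V_1 - V_2 = 0.0003029 - 0 = 0.0003029 V
Step 2 — R_th: zero the source — replace V1 by a short circuit (node 2 merges into node 0) — and find the resistance seen between A (node 1) and B (node 0).
Reduce the network between node 1 (A) and node 0 (B) by series/parallel combination:
  Rp1 = R1 ‖ R2 ‖ R3 (parallel, all between nodes 0 and 1) = 1/(1/33000 + 1/2 + 1/6800) = 1.999 Ω
R_th = 1.999 Ω

Final answer: V_th = 0.0003029 V, R_th = 1.999 Ω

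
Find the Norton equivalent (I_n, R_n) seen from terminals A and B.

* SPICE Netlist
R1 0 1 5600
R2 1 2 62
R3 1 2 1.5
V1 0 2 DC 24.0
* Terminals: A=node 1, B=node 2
Find the Thévenin equivalent first; then I_n = V_th/R_th and R_n = R_th.
Step 1 — V_th is the open-circuit voltage V_A - V_B (nothing connected across the terminals).
Nodal analysis, taking node 2 as the 0 V reference.
Source V1 fixes V_0 = 24 V.
KCL at each unknown node (sum of currents leaving = 0; resistances in Ω):
  Node 1: (V_1 - 24)/5600 + (V_1 - 0)/62 + (V_1 - 0)/1.5 = 0
Collecting terms: 0.683 × V_1 = 0.004286  =>  V_1 = 0.006275 V
V_th = V_1 - V_2 = 0.006275 - 0 = 0.006275 V
Step 2 — R_th: zero the source — replace V1 by a short circuit (node 2 merges into node 0) — and find the resistance seen between A (node 1) and B (node 0).
Reduce the network between node 1 (A) and node 0 (B) by series/parallel combination:
  Rp1 = R1 ‖ R2 ‖ R3 (parallel, all between nodes 0 and 1) = 1/(1/5600 + 1/62 + 1/1.5) = 1.464 Ω
R_th = 1.464 Ω
I_n = V_th/R_th = 0.006275/1.464 = 0.004286 A, and R_n = R_th = 1.464 Ω

Final answer: I_n = 0.004286 A, R_n = 1.464 Ω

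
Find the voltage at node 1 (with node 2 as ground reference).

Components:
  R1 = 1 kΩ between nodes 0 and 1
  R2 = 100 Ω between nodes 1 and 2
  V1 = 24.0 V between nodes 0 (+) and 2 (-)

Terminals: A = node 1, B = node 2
Nodal analysis, taking node 2 as the 0 V reference.
Source V1 fixes V_0 = 24 V.
KCL at each unknown node (sum of currents leaving = 0; resistances in Ω):
  Node 1: (V_1 - 24)/1000 + (V_1 - 0)/100 = 0
Collecting terms: 0.011 × V_1 = 0.024  =>  V_1 = 2.182 V
The requested potential is V_1 = 2.182 V.

Final answer: V_1 = 2.182 V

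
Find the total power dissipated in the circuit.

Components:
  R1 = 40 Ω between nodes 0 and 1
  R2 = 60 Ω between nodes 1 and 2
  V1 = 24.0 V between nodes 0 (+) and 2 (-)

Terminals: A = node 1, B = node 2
Nodal analysis, taking node 2 as the 0 V reference.
Source V1 fixes V_0 = 24 V.
KCL at each unknown node (sum of currents leaving = 0; resistances in Ω):
  Node 1: (V_1 - 24)/40 + (V_1 - 0)/60 = 0
Collecting terms: 0.04167 × V_1 = 0.6  =>  V_1 = 14.4 V
Power in each resistor, P = (ΔV)²/R:
  P_R1 = (24 - 14.4)²/40 = 2.304 W
  P_R2 = (14.4 - 0)²/60 = 3.456 W
P_total = P_R1 + P_R2 = 5.76 W

Final answer: 5.76 W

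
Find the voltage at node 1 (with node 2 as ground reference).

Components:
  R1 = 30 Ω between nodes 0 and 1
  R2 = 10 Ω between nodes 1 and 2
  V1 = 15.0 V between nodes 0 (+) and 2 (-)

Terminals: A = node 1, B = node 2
Nodal analysis, taking node 2 as the 0 V reference.
Source V1 fixes V_0 = 15 V.
KCL at each unknown node (sum of currents leaving = 0; resistances in Ω):
  Node 1: (V_1 - 15)/30 + (V_1 - 0)/10 = 0
Collecting terms: 0.1333 × V_1 = 0.5  =>  V_1 = 3.75 V
The requested potential is V_1 = 3.75 V.

Final answer: V_1 = 3.75 V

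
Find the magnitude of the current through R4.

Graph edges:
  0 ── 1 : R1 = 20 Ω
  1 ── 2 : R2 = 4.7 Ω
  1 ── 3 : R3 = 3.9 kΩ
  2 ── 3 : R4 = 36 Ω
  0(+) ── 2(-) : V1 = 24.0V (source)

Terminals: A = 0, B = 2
Nodal analysis, taking node 2 as the 0 V reference.
Source V1 fixes V_0 = 24 V.
KCL at each unknown node (sum of currents leaving = 0; resistances in Ω):
  Node 1: (V_1 - 24)/20 + (V_1 - 0)/4.7 + (V_1 - V_3)/3900 = 0
  Node 3: (V_3 - V_1)/3900 + (V_3 - 0)/36 = 0
Collecting terms (coefficients in siemens):
  0.263·V_1 - 0.0002564·V_3 = 1.2
  0.02803·V_3 - 0.0002564·V_1 = 0
Determinant D = (0.263)(0.02803) - (-0.0002564)(-0.0002564) = 0.007374
V_1 = [(1.2)(0.02803) - (-0.0002564)(0)]/D = 4.562 V
V_3 = [(0.263)(0) - (1.2)(-0.0002564)]/D = 0.04173 V
I_R4 = (V_2 - V_3)/R4 = (0 - 0.04173)/36 = -0.001159 A
|I_R4| = 0.001159 A

Final answer: |I_R4| = 0.001159 A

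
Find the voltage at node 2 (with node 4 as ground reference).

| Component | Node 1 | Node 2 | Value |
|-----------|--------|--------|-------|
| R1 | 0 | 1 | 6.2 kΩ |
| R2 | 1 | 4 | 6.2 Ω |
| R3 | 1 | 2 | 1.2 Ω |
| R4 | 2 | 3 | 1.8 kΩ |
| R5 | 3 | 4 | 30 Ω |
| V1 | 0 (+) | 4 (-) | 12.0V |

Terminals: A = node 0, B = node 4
Nodal analysis, taking node 4 as the 0 V reference.
Source V1 fixes V_0 = 12 V.
KCL at each unknown node (sum of currents leaving = 0; resistances in Ω):
  Node 1: (V_1 - 12)/6200 + (V_1 - 0)/6.2 + (V_1 - V_2)/1.2 = 0
  Node 2: (V_2 - V_1)/1.2 + (V_2 - V_3)/1800 = 0
  Node 3: (V_3 - V_2)/1800 + (V_3 - 0)/30 = 0
Collecting terms (coefficients in siemens):
  0.9948·V_1 - 0.8333·V_2 = 0.001935
  0.8339·V_2 - 0.8333·V_1 - 0.0005556·V_3 = 0
  0.03389·V_3 - 0.0005556·V_2 = 0
Solving these 3 simultaneous equations (Gaussian elimination) gives:
  V_1 = 0.01195 V, V_2 = 0.01194 V, V_3 = 0.0001957 V
The requested potential is V_2 = 0.01194 V.

Final answer: V_2 = 0.01194 V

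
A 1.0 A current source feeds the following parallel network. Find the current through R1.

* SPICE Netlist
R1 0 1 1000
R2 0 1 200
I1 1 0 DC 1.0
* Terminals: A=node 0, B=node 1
All resistors sit directly between nodes 0 and 1, so they are in parallel and share one voltage V; the full source current 1 A splits among them.
1/R_par = 1/1000 + 1/200 = 0.006 S  =>  R_par = 166.7 Ω
V = I × R_par = 1 × 166.7 = 166.7 V
I_R1 = V/R1 = 166.7/1000 = 0.1667 A

Final answer: 0.1667 A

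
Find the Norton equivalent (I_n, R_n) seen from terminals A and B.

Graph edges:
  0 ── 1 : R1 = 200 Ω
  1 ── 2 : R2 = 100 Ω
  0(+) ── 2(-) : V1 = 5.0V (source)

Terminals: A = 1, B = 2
Find the Thévenin equivalent first; then I_n = V_th/R_th and R_n = R_th.
Step 1 — V_th is the open-circuit voltage V_A - V_B (nothing connected across the terminals).
Nodal analysis, taking node 2 as the 0 V reference.
Source V1 fixes V_0 = 5 V.
KCL at each unknown node (sum of currents leaving = 0; resistances in Ω):
  Node 1: (V_1 - 5)/200 + (V_1 - 0)/100 = 0
Collecting terms: 0.015 × V_1 = 0.025  =>  V_1 = 1.667 V
V_th = V_1 - V_2 = 1.667 - 0 = 1.667 V
Step 2 — R_th: zero the source — replace V1 by a short circuit (node 2 merges into node 0) — and find the resistance seen between A (node 1) and B (node 0).
Reduce the network between node 1 (A) and node 0 (B) by series/parallel combination:
  Rp1 = R1 ‖ R2 (parallel, both between nodes 0 and 1) = 1/(1/200 + 1/100) = 66.67 Ω
R_th = 66.67 Ω
I_n = V_th/R_th = 1.667/66.67 = 0.025 A, and R_n = R_th = 66.67 Ω

Final answer: I_n = 0.025 A, R_n = 66.67 Ω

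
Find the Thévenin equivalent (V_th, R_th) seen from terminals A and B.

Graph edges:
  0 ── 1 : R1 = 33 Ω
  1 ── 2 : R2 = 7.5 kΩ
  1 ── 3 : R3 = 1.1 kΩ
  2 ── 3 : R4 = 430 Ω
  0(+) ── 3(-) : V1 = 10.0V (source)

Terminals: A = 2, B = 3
Step 1 — V_th is the open-circuit voltage V_A - V_B (nothing connected across the terminals).
Nodal analysis, taking node 3 as the 0 V reference.
Source V1 fixes V_0 = 10 V.
KCL at each unknown node (sum of currents leaving = 0; resistances in Ω):
  Node 1: (V_1 - 10)/33 + (V_1 - V_2)/7500 + (V_1 - 0)/1100 = 0
  Node 2: (V_2 - V_1)/7500 + (V_2 - 0)/430 = 0
Collecting terms (coefficients in siemens):
  0.03135·V_1 - 0.0001333·V_2 = 0.303
  0.002459·V_2 - 0.0001333·V_1 = 0
Determinant D = (0.03135)(0.002459) - (-0.0001333)(-0.0001333) = 0.00007706
V_1 = [(0.303)(0.002459) - (-0.0001333)(0)]/D = 9.67 V
V_2 = [(0.03135)(0) - (0.303)(-0.0001333)]/D = 0.5243 V
V_th = V_2 - V_3 = 0.5243 - 0 = 0.5243 V
Step 2 — R_th: zero the source — replace V1 by a short circuit (node 3 merges into node 0) — and find the resistance seen between A (node 2) and B (node 0).
Reduce the network between node 2 (A) and node 0 (B) by series/parallel combination:
  Rp1 = R1 ‖ R3 (parallel, both between nodes 0 and 1) = 1/(1/33 + 1/1100) = 32.04 Ω
  Rs1 = R2 + Rp1 (series, joined only at node 1) = 7500 + 32.04 = 7532 Ω
  Rp2 = R4 ‖ Rs1 (parallel, both between nodes 0 and 2) = 1/(1/430 + 1/7532) = 406.8 Ω
R_th = 406.8 Ω

Final answer: V_th = 0.5243 V, R_th = 406.8 Ω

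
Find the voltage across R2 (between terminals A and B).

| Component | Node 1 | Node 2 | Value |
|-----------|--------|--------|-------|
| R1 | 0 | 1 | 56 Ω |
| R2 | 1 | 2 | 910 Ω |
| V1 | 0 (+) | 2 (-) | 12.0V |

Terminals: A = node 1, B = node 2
R1 and R2 are in series across V1 (node 0 → node 1 → node 2), and the output A–B is taken across R2, so this is a voltage divider.
Series current: I = V1/(R1 + R2) = 12/(56 + 910) = 12/966 = 0.01242 A
V_R2 = I × R2 = V1 × R2/(R1 + R2) = 12 × 910/966 = 11.3 V

Final answer: 11.3 V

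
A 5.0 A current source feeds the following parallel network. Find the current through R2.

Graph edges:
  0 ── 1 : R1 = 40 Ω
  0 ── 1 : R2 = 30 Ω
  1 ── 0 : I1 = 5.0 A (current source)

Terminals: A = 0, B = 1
All resistors sit directly between nodes 0 and 1, so they are in parallel and share one voltage V; the full source current 5 A splits among them.
1/R_par = 1/40 + 1/30 = 0.05833 S  =>  R_par = 17.14 Ω
V = I × R_par = 5 × 17.14 = 85.71 V
I_R2 = V/R2 = 85.71/30 = 2.857 A

Final answer: 2.857 A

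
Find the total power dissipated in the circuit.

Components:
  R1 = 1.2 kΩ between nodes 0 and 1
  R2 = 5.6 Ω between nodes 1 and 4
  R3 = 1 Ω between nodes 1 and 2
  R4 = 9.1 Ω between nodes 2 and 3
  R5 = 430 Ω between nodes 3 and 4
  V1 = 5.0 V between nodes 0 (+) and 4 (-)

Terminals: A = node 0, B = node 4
Nodal analysis, taking node 4 as the 0 V reference.
Source V1 fixes V_0 = 5 V.
KCL at each unknown node (sum of currents leaving = 0; resistances in Ω):
  Node 1: (V_1 - 5)/1200 + (V_1 - 0)/5.6 + (V_1 - V_2)/1 = 0
  Node 2: (V_2 - V_1)/1 + (V_2 - V_3)/9.1 = 0
  Node 3: (V_3 - V_2)/9.1 + (V_3 - 0)/430 = 0
Collecting terms (coefficients in siemens):
  1.179·V_1 - 1·V_2 = 0.004167
  1.11·V_2 - 1·V_1 - 0.1099·V_3 = 0
  0.1122·V_3 - 0.1099·V_2 = 0
Solving these 3 simultaneous equations (Gaussian elimination) gives:
  V_1 = 0.02293 V, V_2 = 0.02288 V, V_3 = 0.02241 V
Power in each resistor, P = (ΔV)²/R:
  P_R1 = (5 - 0.02293)²/1200 = 0.02064 W
  P_R2 = (0.02293 - 0)²/5.6 = 0.00009393 W
  P_R3 = (0.02293 - 0.02288)²/1 = 0.000000002716 W
  P_R4 = (0.02288 - 0.02241)²/9.1 = 0.00000002471 W
  P_R5 = (0.02241 - 0)²/430 = 0.000001168 W
P_total = P_R1 + P_R2 + P_R3 + P_R4 + P_R5 = 0.02074 W

Final answer: 0.02074 W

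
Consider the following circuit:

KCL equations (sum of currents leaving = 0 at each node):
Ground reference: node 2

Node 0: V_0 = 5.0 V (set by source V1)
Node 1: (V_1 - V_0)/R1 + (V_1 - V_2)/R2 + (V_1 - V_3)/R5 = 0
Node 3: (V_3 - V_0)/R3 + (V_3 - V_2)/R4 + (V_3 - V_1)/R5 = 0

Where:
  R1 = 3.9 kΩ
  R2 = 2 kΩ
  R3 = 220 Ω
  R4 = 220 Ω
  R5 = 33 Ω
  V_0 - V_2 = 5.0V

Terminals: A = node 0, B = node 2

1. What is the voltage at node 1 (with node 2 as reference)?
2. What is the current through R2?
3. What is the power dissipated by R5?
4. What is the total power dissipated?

Nodal analysis, taking node 2 as the 0 V reference.
Source V1 fixes V_0 = 5 V.
KCL at each unknown node (sum of currents leaving = 0; resistances in Ω):
  Node 1: (V_1 - 5)/3900 + (V_1 - 0)/2000 + (V_1 - V_3)/33 = 0
  Node 3: (V_3 - 5)/220 + (V_3 - 0)/220 + (V_3 - V_1)/33 = 0
Collecting terms (coefficients in siemens):
  0.03106·V_1 - 0.0303·V_3 = 0.001282
  0.03939·V_3 - 0.0303·V_1 = 0.02273
Determinant D = (0.03106)(0.03939) - (-0.0303)(-0.0303) = 0.0003053
V_1 = [(0.001282)(0.03939) - (-0.0303)(0.02273)]/D = 2.421 V
V_3 = [(0.03106)(0.02273) - (0.001282)(-0.0303)]/D = 2.44 V
Part 1:
  Read off the nodal solution: V_1 = 2.421 V
Part 2:
  I_R2 = (V_1 - V_2)/R2 = (2.421 - 0)/2000 = 0.001211 A
  Magnitude: I_R2 = 0.001211 A
Part 3:
  I_R5 = (V_1 - V_3)/R5 = (2.421 - 2.44)/33 = -0.0005495 A
  P_R5 = I_R5² × R5 = (-0.0005495)² × 33 = 0.000009966 W
Part 4:
  Power in each resistor, P = (ΔV)²/R:
    P_R1 = (5 - 2.421)²/3900 = 0.001705 W
    P_R2 = (2.421 - 0)²/2000 = 0.002932 W
    P_R3 = (5 - 2.44)²/220 = 0.0298 W
    P_R4 = (0 - 2.44)²/220 = 0.02705 W
    P_R5 = (2.421 - 2.44)²/33 = 0.000009966 W
  P_total = P_R1 + P_R2 + P_R3 + P_R4 + P_R5 = 0.0615 W

Final answers:
1. V_1 = 2.421 V
2. I_R2 = 0.001211 A
3. P_R5 = 9.966e-06 W
4. P_total = 0.0615 W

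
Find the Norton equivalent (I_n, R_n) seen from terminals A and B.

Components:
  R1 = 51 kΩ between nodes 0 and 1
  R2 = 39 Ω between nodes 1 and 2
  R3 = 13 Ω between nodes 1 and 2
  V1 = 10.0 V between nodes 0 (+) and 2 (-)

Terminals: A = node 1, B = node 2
Find the Thévenin equivalent first; then I_n = V_th/R_th and R_n = R_th.
Step 1 — V_th is the open-circuit voltage V_A - V_B (nothing connected across the terminals).
Nodal analysis, taking node 2 as the 0 V reference.
Source V1 fixes V_0 = 10 V.
KCL at each unknown node (sum of currents leaving = 0; resistances in Ω):
  Node 1: (V_1 - 10)/51000 + (V_1 - 0)/39 + (V_1 - 0)/13 = 0
Collecting terms: 0.1026 × V_1 = 0.0001961  =>  V_1 = 0.001911 V
V_th = V_1 - V_2 = 0.001911 - 0 = 0.001911 V
Step 2 — R_th: zero the source — replace V1 by a short circuit (node 2 merges into node 0) — and find the resistance seen between A (node 1) and B (node 0).
Reduce the network between node 1 (A) and node 0 (B) by series/parallel combination:
  Rp1 = R1 ‖ R2 ‖ R3 (parallel, all between nodes 0 and 1) = 1/(1/51000 + 1/39 + 1/13) = 9.748 Ω
R_th = 9.748 Ω
I_n = V_th/R_th = 0.001911/9.748 = 0.0001961 A, and R_n = R_th = 9.748 Ω

Final answer: I_n = 0.0001961 A, R_n = 9.748 Ω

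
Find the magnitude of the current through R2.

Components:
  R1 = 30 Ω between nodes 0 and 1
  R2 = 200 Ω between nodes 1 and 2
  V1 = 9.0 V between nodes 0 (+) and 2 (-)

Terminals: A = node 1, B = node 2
Nodal analysis, taking node 2 as the 0 V reference.
Source V1 fixes V_0 = 9 V.
KCL at each unknown node (sum of currents leaving = 0; resistances in Ω):
  Node 1: (V_1 - 9)/30 + (V_1 - 0)/200 = 0
Collecting terms: 0.03833 × V_1 = 0.3  =>  V_1 = 7.826 V
I_R2 = (V_1 - V_2)/R2 = (7.826 - 0)/200 = 0.03913 A
|I_R2| = 0.03913 A

Final answer: |I_R2| = 0.03913 A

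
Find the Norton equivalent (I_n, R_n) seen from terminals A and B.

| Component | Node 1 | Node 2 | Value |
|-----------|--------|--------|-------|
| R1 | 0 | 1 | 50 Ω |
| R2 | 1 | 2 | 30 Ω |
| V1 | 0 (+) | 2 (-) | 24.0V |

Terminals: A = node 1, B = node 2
Find the Thévenin equivalent first; then I_n = V_th/R_th and R_n = R_th.
Step 1 — V_th is the open-circuit voltage V_A - V_B (nothing connected across the terminals).
Nodal analysis, taking node 2 as the 0 V reference.
Source V1 fixes V_0 = 24 V.
KCL at each unknown node (sum of currents leaving = 0; resistances in Ω):
  Node 1: (V_1 - 24)/50 + (V_1 - 0)/30 = 0
Collecting terms: 0.05333 × V_1 = 0.48  =>  V_1 = 9 V
V_th = V_1 - V_2 = 9 - 0 = 9 V
Step 2 — R_th: zero the source — replace V1 by a short circuit (node 2 merges into node 0) — and find the resistance seen between A (node 1) and B (node 0).
Reduce the network between node 1 (A) and node 0 (B) by series/parallel combination:
  Rp1 = R1 ‖ R2 (parallel, both between nodes 0 and 1) = 1/(1/50 + 1/30) = 18.75 Ω
R_th = 18.75 Ω
I_n = V_th/R_th = 9/18.75 = 0.48 A, and R_n = R_th = 18.75 Ω

Final answer: I_n = 0.48 A, R_n = 18.75 Ω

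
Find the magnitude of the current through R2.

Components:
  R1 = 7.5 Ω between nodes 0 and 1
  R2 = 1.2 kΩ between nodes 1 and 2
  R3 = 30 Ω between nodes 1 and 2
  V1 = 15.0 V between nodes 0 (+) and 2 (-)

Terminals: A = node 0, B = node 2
Nodal analysis, taking node 2 as the 0 V reference.
Source V1 fixes V_0 = 15 V.
KCL at each unknown node (sum of currents leaving = 0; resistances in Ω):
  Node 1: (V_1 - 15)/7.5 + (V_1 - 0)/1200 + (V_1 - 0)/30 = 0
Collecting terms: 0.1675 × V_1 = 2  =>  V_1 = 11.94 V
I_R2 = (V_1 - V_2)/R2 = (11.94 - 0)/1200 = 0.00995 A
|I_R2| = 0.00995 A

Final answer: |I_R2| = 0.00995 A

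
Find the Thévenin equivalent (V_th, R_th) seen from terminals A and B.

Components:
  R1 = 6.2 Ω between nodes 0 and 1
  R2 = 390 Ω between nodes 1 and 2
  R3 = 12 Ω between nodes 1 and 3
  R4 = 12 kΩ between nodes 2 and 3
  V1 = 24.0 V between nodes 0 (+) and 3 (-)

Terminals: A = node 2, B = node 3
Step 1 — V_th is the open-circuit voltage V_A - V_B (nothing connected across the terminals).
Nodal analysis, taking node 3 as the 0 V reference.
Source V1 fixes V_0 = 24 V.
KCL at each unknown node (sum of currents leaving = 0; resistances in Ω):
  Node 1: (V_1 - 24)/6.2 + (V_1 - V_2)/390 + (V_1 - 0)/12 = 0
  Node 2: (V_2 - V_1)/390 + (V_2 - 0)/12000 = 0
Collecting terms (coefficients in siemens):
  0.2472·V_1 - 0.002564·V_2 = 3.871
  0.002647·V_2 - 0.002564·V_1 = 0
Determinant D = (0.2472)(0.002647) - (-0.002564)(-0.002564) = 0.0006478
V_1 = [(3.871)(0.002647) - (-0.002564)(0)]/D = 15.82 V
V_2 = [(0.2472)(0) - (3.871)(-0.002564)]/D = 15.32 V
V_th = V_2 - V_3 = 15.32 - 0 = 15.32 V
Step 2 — R_th: zero the source — replace V1 by a short circuit (node 3 merges into node 0) — and find the resistance seen between A (node 2) and B (node 0).
Reduce the network between node 2 (A) and node 0 (B) by series/parallel combination:
  Rp1 = R1 ‖ R3 (parallel, both between nodes 0 and 1) = 1/(1/6.2 + 1/12) = 4.088 Ω
  Rs1 = R2 + Rp1 (series, joined only at node 1) = 390 + 4.088 = 394.1 Ω
  Rp2 = R4 ‖ Rs1 (parallel, both between nodes 0 and 2) = 1/(1/12000 + 1/394.1) = 381.6 Ω
R_th = 381.6 Ω

Final answer: V_th = 15.32 V, R_th = 381.6 Ω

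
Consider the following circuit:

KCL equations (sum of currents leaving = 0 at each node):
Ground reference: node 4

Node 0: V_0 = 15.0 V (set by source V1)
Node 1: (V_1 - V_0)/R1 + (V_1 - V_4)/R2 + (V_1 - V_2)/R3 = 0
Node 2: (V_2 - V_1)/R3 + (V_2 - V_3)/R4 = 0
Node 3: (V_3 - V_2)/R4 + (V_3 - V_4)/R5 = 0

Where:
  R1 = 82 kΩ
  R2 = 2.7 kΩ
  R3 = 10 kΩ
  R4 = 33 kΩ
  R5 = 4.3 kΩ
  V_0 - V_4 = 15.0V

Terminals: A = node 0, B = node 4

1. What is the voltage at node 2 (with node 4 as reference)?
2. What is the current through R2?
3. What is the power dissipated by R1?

Nodal analysis, taking node 4 as the 0 V reference.
Source V1 fixes V_0 = 15 V.
KCL at each unknown node (sum of currents leaving = 0; resistances in Ω):
  Node 1: (V_1 - 15)/82000 + (V_1 - 0)/2700 + (V_1 - V_2)/10000 = 0
  Node 2: (V_2 - V_1)/10000 + (V_2 - V_3)/33000 = 0
  Node 3: (V_3 - V_2)/33000 + (V_3 - 0)/4300 = 0
Collecting terms (coefficients in siemens):
  0.0004826·V_1 - 0.0001·V_2 = 0.0001829
  0.0001303·V_2 - 0.0001·V_1 - 0.0000303·V_3 = 0
  0.0002629·V_3 - 0.0000303·V_2 = 0
Solving these 3 simultaneous equations (Gaussian elimination) gives:
  V_1 = 0.4531 V, V_2 = 0.3573 V, V_3 = 0.04119 V
Part 1:
  Read off the nodal solution: V_2 = 0.3573 V
Part 2:
  I_R2 = (V_1 - V_4)/R2 = (0.4531 - 0)/2700 = 0.0001678 A
  Magnitude: I_R2 = 0.0001678 A
Part 3:
  I_R1 = (V_0 - V_1)/R1 = (15 - 0.4531)/82000 = 0.0001774 A
  P_R1 = I_R1² × R1 = (0.0001774)² × 82000 = 0.002581 W

Final answers:
1. V_2 = 0.3573 V
2. I_R2 = 0.0001678 A
3. P_R1 = 0.002581 W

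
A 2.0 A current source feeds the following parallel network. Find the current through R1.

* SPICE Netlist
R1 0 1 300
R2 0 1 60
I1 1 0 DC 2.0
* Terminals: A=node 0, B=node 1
All resistors sit directly between nodes 0 and 1, so they are in parallel and share one voltage V; the full source current 2 A splits among them.
1/R_par = 1/300 + 1/60 = 0.02 S  =>  R_par = 50 Ω
V = I × R_par = 2 × 50 = 100 V
I_R1 = V/R1 = 100/300 = 0.3333 A

Final answer: 0.3333 A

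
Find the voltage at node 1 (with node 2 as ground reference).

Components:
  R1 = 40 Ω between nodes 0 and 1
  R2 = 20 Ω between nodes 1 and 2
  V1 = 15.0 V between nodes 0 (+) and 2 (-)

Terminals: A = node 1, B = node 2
Nodal analysis, taking node 2 as the 0 V reference.
Source V1 fixes V_0 = 15 V.
KCL at each unknown node (sum of currents leaving = 0; resistances in Ω):
  Node 1: (V_1 - 15)/40 + (V_1 - 0)/20 = 0
Collecting terms: 0.075 × V_1 = 0.375  =>  V_1 = 5 V
The requested potential is V_1 = 5 V.

Final answer: V_1 = 5 V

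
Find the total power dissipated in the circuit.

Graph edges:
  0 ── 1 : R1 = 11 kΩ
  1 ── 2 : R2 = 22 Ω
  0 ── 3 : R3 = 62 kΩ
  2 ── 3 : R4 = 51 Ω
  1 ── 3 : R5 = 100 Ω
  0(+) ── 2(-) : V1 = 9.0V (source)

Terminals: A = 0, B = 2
Nodal analysis, taking node 2 as the 0 V reference.
Source V1 fixes V_0 = 9 V.
KCL at each unknown node (sum of currents leaving = 0; resistances in Ω):
  Node 1: (V_1 - 9)/11000 + (V_1 - 0)/22 + (V_1 - V_3)/100 = 0
  Node 3: (V_3 - 9)/62000 + (V_3 - 0)/51 + (V_3 - V_1)/100 = 0
Collecting terms (coefficients in siemens):
  0.05555·V_1 - 0.01·V_3 = 0.0008182
  0.02962·V_3 - 0.01·V_1 = 0.0001452
Determinant D = (0.05555)(0.02962) - (-0.01)(-0.01) = 0.001545
V_1 = [(0.0008182)(0.02962) - (-0.01)(0.0001452)]/D = 0.01662 V
V_3 = [(0.05555)(0.0001452) - (0.0008182)(-0.01)]/D = 0.01051 V
Power in each resistor, P = (ΔV)²/R:
  P_R1 = (9 - 0.01662)²/11000 = 0.007336 W
  P_R2 = (0.01662 - 0)²/22 = 0.00001256 W
  P_R3 = (9 - 0.01051)²/62000 = 0.001303 W
  P_R4 = (0 - 0.01051)²/51 = 0.000002166 W
  P_R5 = (0.01662 - 0.01051)²/100 = 0.0000003735 W
P_total = P_R1 + P_R2 + P_R3 + P_R4 + P_R5 = 0.008655 W

Final answer: 0.008655 W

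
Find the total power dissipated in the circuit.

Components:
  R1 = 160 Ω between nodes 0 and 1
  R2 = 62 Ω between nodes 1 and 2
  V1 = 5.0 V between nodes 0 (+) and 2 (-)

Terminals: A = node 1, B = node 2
Nodal analysis, taking node 2 as the 0 V reference.
Source V1 fixes V_0 = 5 V.
KCL at each unknown node (sum of currents leaving = 0; resistances in Ω):
  Node 1: (V_1 - 5)/160 + (V_1 - 0)/62 = 0
Collecting terms: 0.02238 × V_1 = 0.03125  =>  V_1 = 1.396 V
Power in each resistor, P = (ΔV)²/R:
  P_R1 = (5 - 1.396)²/160 = 0.08116 W
  P_R2 = (1.396 - 0)²/62 = 0.03145 W
P_total = P_R1 + P_R2 = 0.1126 W

Final answer: 0.1126 W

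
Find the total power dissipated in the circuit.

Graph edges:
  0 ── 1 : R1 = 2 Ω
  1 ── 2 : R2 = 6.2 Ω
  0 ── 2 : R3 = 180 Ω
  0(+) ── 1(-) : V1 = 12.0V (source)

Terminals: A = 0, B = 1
Nodal analysis, taking node 1 as the 0 V reference.
Source V1 fixes V_0 = 12 V.
KCL at each unknown node (sum of currents leaving = 0; resistances in Ω):
  Node 2: (V_2 - 0)/6.2 + (V_2 - 12)/180 = 0
Collecting terms: 0.1668 × V_2 = 0.06667  =>  V_2 = 0.3996 V
Power in each resistor, P = (ΔV)²/R:
  P_R1 = (12 - 0)²/2 = 72 W
  P_R2 = (0 - 0.3996)²/6.2 = 0.02575 W
  P_R3 = (12 - 0.3996)²/180 = 0.7476 W
P_total = P_R1 + P_R2 + P_R3 = 72.77 W

Final answer: 72.77 W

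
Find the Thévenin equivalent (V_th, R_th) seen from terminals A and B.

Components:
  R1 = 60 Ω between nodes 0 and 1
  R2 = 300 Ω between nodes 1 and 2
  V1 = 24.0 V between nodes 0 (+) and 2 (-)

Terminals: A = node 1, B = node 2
Step 1 — V_th is the open-circuit voltage V_A - V_B (nothing connected across the terminals).
Nodal analysis, taking node 2 as the 0 V reference.
Source V1 fixes V_0 = 24 V.
KCL at each unknown node (sum of currents leaving = 0; resistances in Ω):
  Node 1: (V_1 - 24)/60 + (V_1 - 0)/300 = 0
Collecting terms: 0.02 × V_1 = 0.4  =>  V_1 = 20 V
V_th = V_1 - V_2 = 20 - 0 = 20 V
Step 2 — R_th: zero the source — replace V1 by a short circuit (node 2 merges into node 0) — and find the resistance seen between A (node 1) and B (node 0).
Reduce the network between node 1 (A) and node 0 (B) by series/parallel combination:
  Rp1 = R1 ‖ R2 (parallel, both between nodes 0 and 1) = 1/(1/60 + 1/300) = 50 Ω
R_th = 50 Ω

Final answer: V_th = 20 V, R_th = 50 Ω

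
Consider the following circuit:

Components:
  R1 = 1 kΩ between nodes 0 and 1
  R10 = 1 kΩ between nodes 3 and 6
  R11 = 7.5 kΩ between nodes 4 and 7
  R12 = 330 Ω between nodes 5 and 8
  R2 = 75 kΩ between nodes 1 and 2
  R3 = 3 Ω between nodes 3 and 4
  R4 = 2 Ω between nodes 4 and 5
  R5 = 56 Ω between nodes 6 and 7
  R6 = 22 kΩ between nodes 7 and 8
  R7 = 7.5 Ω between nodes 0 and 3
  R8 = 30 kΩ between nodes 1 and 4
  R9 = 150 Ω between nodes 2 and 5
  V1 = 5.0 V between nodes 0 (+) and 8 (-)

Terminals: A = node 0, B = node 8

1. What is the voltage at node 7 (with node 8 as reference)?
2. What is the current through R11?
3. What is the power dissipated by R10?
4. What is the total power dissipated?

Nodal analysis, taking node 8 as the 0 V reference.
Source V1 fixes V_0 = 5 V.
KCL at each unknown node (sum of currents leaving = 0; resistances in Ω):
  Node 1: (V_1 - 5)/1000 + (V_1 - V_2)/75000 + (V_1 - V_4)/30000 = 0
  Node 2: (V_2 - V_1)/75000 + (V_2 - V_5)/150 = 0
  Node 3: (V_3 - V_4)/3 + (V_3 - 5)/7.5 + (V_3 - V_6)/1000 = 0
  Node 4: (V_4 - V_3)/3 + (V_4 - V_5)/2 + (V_4 - V_1)/30000 + (V_4 - V_7)/7500 = 0
  Node 5: (V_5 - V_4)/2 + (V_5 - V_2)/150 + (V_5 - 0)/330 = 0
  Node 6: (V_6 - V_7)/56 + (V_6 - V_3)/1000 = 0
  Node 7: (V_7 - V_6)/56 + (V_7 - 0)/22000 + (V_7 - V_4)/7500 = 0
Collecting terms (coefficients in siemens):
  0.001047·V_1 - 0.00001333·V_2 - 0.00003333·V_4 = 0.005
  0.00668·V_2 - 0.00001333·V_1 - 0.006667·V_5 = 0
  0.4677·V_3 - 0.3333·V_4 - 0.001·V_6 = 0.6667
  0.8335·V_4 - 0.00003333·V_1 - 0.3333·V_3 - 0.5·V_5 - 0.0001333·V_7 = 0
  0.5097·V_5 - 0.006667·V_2 - 0.5·V_4 = 0
  0.01886·V_6 - 0.001·V_3 - 0.01786·V_7 = 0
  0.01804·V_7 - 0.0001333·V_4 - 0.01786·V_6 = 0
Solving these 7 simultaneous equations (Gaussian elimination) gives:
  V_1 = 4.993 V, V_2 = 4.816 V, V_3 = 4.889 V, V_4 = 4.845 V
  V_5 = 4.816 V, V_6 = 4.697 V, V_7 = 4.686 V
Part 1:
  Read off the nodal solution: V_7 = 4.686 V
Part 2:
  I_R11 = (V_4 - V_7)/R11 = (4.845 - 4.686)/7500 = 0.00002117 A
  Magnitude: I_R11 = 0.00002117 A
Part 3:
  I_R10 = (V_3 - V_6)/R10 = (4.889 - 4.697)/1000 = 0.0001918 A
  P_R10 = I_R10² × R10 = (0.0001918)² × 1000 = 0.00003681 W
Part 4:
  Power in each resistor, P = (ΔV)²/R:
    P_R1 = (5 - 4.993)²/1000 = 0.00000005285 W
    P_R2 = (4.993 - 4.816)²/75000 = 0.0000004148 W
    P_R3 = (4.889 - 4.845)²/3 = 0.0006402 W
    P_R4 = (4.845 - 4.816)²/2 = 0.0004258 W
    P_R5 = (4.697 - 4.686)²/56 = 0.000002061 W
    P_R6 = (4.686 - 0)²/22000 = 0.0009983 W
    P_R7 = (5 - 4.889)²/7.5 = 0.001643 W
    P_R8 = (4.993 - 4.845)²/30000 = 0.0000007257 W
    P_R9 = (4.816 - 4.816)²/150 = 0.0000000008296 W
    P_R10 = (4.889 - 4.697)²/1000 = 0.00003681 W
    P_R11 = (4.845 - 4.686)²/7500 = 0.000003361 W
    P_R12 = (4.816 - 0)²/330 = 0.07028 W
  P_total = P_R1 + P_R2 + P_R3 + P_R4 + P_R5 + P_R6 + P_R7 + P_R8 + P_R9 + P_R10 + P_R11 + P_R12 = 0.07403 W

Final answers:
1. V_7 = 4.686 V
2. I_R11 = 2.117e-05 A
3. P_R10 = 3.681e-05 W
4. P_total = 0.07403 W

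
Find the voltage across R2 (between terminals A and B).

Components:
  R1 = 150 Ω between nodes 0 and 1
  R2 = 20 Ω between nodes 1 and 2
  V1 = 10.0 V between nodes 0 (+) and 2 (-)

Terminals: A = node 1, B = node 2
R1 and R2 are in series across V1 (node 0 → node 1 → node 2), and the output A–B is taken across R2, so this is a voltage divider.
Series current: I = V1/(R1 + R2) = 10/(150 + 20) = 10/170 = 0.05882 A
V_R2 = I × R2 = V1 × R2/(R1 + R2) = 10 × 20/170 = 1.176 V

Final answer: 1.176 V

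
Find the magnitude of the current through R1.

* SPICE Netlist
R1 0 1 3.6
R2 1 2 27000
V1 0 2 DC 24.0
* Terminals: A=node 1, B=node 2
Nodal analysis, taking node 2 as the 0 V reference.
Source V1 fixes V_0 = 24 V.
KCL at each unknown node (sum of currents leaving = 0; resistances in Ω):
  Node 1: (V_1 - 24)/3.6 + (V_1 - 0)/27000 = 0
Collecting terms: 0.2778 × V_1 = 6.667  =>  V_1 = 24 V
I_R1 = (V_0 - V_1)/R1 = (24 - 24)/3.6 = 0.0008888 A
|I_R1| = 0.0008888 A

Final answer: |I_R1| = 0.0008888 A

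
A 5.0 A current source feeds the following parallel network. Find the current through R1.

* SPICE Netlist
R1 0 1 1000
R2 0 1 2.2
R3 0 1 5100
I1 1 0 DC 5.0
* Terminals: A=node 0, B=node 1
All resistors sit directly between nodes 0 and 1, so they are in parallel and share one voltage V; the full source current 5 A splits among them.
1/R_par = 1/1000 + 1/2.2 + 1/5100 = 0.4557 S  =>  R_par = 2.194 Ω
V = I × R_par = 5 × 2.194 = 10.97 V
I_R1 = V/R1 = 10.97/1000 = 0.01097 A

Final answer: 0.01097 A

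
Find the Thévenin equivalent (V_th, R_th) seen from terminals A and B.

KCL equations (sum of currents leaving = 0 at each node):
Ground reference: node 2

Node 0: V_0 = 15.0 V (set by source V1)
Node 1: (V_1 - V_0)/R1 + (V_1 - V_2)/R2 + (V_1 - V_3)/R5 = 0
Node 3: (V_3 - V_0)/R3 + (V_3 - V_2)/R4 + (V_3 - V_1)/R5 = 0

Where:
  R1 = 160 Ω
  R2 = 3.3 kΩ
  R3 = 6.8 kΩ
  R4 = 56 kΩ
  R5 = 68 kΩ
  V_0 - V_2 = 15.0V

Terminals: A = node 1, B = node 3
Step 1 — V_th is the open-circuit voltage V_A - V_B (nothing connected across the terminals).
Nodal analysis, taking node 2 as the 0 V reference.
Source V1 fixes V_0 = 15 V.
KCL at each unknown node (sum of currents leaving = 0; resistances in Ω):
  Node 1: (V_1 - 15)/160 + (V_1 - 0)/3300 + (V_1 - V_3)/68000 = 0
  Node 3: (V_3 - 15)/6800 + (V_3 - 0)/56000 + (V_3 - V_1)/68000 = 0
Collecting terms (coefficients in siemens):
  0.006568·V_1 - 0.00001471·V_3 = 0.09375
  0.0001796·V_3 - 0.00001471·V_1 = 0.002206
Determinant D = (0.006568)(0.0001796) - (-0.00001471)(-0.00001471) = 0.000001179
V_1 = [(0.09375)(0.0001796) - (-0.00001471)(0.002206)]/D = 14.3 V
V_3 = [(0.006568)(0.002206) - (0.09375)(-0.00001471)]/D = 13.45 V
V_th = V_1 - V_3 = 14.3 - 13.45 = 0.8526 V
Step 2 — R_th: zero the source — replace V1 by a short circuit (node 2 merges into node 0) — and find the resistance seen between A (node 1) and B (node 3).
Reduce the network between node 1 (A) and node 3 (B) by series/parallel combination:
  Rp1 = R1 ‖ R2 (parallel, both between nodes 0 and 1) = 1/(1/160 + 1/3300) = 152.6 Ω
  Rp2 = R3 ‖ R4 (parallel, both between nodes 0 and 3) = 1/(1/6800 + 1/56000) = 6064 Ω
  Rs1 = Rp1 + Rp2 (series, joined only at node 0) = 152.6 + 6064 = 6216 Ω
  Rp3 = R5 ‖ Rs1 (parallel, both between nodes 1 and 3) = 1/(1/68000 + 1/6216) = 5696 Ω
R_th = 5.696 kΩ

Final answer: V_th = 0.8526 V, R_th = 5.696 kΩ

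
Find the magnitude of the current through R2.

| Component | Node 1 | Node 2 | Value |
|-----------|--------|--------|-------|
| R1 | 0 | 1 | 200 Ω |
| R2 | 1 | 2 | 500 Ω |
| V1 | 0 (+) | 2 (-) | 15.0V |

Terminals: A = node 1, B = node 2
Nodal analysis, taking node 2 as the 0 V reference.
Source V1 fixes V_0 = 15 V.
KCL at each unknown node (sum of currents leaving = 0; resistances in Ω):
  Node 1: (V_1 - 15)/200 + (V_1 - 0)/500 = 0
Collecting terms: 0.007 × V_1 = 0.075  =>  V_1 = 10.71 V
I_R2 = (V_1 - V_2)/R2 = (10.71 - 0)/500 = 0.02143 A
|I_R2| = 0.02143 A

Final answer: |I_R2| = 0.02143 A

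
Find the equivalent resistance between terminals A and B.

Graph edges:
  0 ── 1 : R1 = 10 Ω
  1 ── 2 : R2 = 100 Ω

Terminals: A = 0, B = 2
Reduce the network between node 0 (A) and node 2 (B) by series/parallel combination:
  Rs1 = R1 + R2 (series, joined only at node 1) = 10 + 100 = 110 Ω
R_eq = 110 Ω

Final answer: 110 Ω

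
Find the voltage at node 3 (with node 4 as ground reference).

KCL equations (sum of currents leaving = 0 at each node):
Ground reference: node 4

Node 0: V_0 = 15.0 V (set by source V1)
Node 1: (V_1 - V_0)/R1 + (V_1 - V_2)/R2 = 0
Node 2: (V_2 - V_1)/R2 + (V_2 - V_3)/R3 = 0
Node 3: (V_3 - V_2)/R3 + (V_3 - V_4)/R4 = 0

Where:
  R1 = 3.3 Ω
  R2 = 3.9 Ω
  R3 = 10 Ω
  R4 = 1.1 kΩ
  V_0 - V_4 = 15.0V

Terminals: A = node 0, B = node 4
Nodal analysis, taking node 4 as the 0 V reference.
Source V1 fixes V_0 = 15 V.
KCL at each unknown node (sum of currents leaving = 0; resistances in Ω):
  Node 1: (V_1 - 15)/3.3 + (V_1 - V_2)/3.9 = 0
  Node 2: (V_2 - V_1)/3.9 + (V_2 - V_3)/10 = 0
  Node 3: (V_3 - V_2)/10 + (V_3 - 0)/1100 = 0
Collecting terms (coefficients in siemens):
  0.5594·V_1 - 0.2564·V_2 = 4.545
  0.3564·V_2 - 0.2564·V_1 - 0.1·V_3 = 0
  0.1009·V_3 - 0.1·V_2 = 0
Solving these 3 simultaneous equations (Gaussian elimination) gives:
  V_1 = 14.96 V, V_2 = 14.9 V, V_3 = 14.77 V
The requested potential is V_3 = 14.77 V.

Final answer: V_3 = 14.77 V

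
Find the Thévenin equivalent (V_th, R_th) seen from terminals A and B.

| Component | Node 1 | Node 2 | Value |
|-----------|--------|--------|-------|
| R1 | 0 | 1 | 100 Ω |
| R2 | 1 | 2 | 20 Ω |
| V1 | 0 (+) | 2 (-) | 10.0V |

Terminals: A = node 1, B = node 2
Step 1 — V_th is the open-circuit voltage V_A - V_B (nothing connected across the terminals).
Nodal analysis, taking node 2 as the 0 V reference.
Source V1 fixes V_0 = 10 V.
KCL at each unknown node (sum of currents leaving = 0; resistances in Ω):
  Node 1: (V_1 - 10)/100 + (V_1 - 0)/20 = 0
Collecting terms: 0.06 × V_1 = 0.1  =>  V_1 = 1.667 V
V_th = V_1 - V_2 = 1.667 - 0 = 1.667 V
Step 2 — R_th: zero the source — replace V1 by a short circuit (node 2 merges into node 0) — and find the resistance seen between A (node 1) and B (node 0).
Reduce the network between node 1 (A) and node 0 (B) by series/parallel combination:
  Rp1 = R1 ‖ R2 (parallel, both between nodes 0 and 1) = 1/(1/100 + 1/20) = 16.67 Ω
R_th = 16.67 Ω

Final answer: V_th = 1.667 V, R_th = 16.67 Ω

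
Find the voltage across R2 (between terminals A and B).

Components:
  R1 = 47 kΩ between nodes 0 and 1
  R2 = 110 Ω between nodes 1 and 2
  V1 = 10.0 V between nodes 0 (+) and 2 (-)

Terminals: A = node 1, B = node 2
R1 and R2 are in series across V1 (node 0 → node 1 → node 2), and the output A–B is taken across R2, so this is a voltage divider.
Series current: I = V1/(R1 + R2) = 10/(47000 + 110) = 10/47110 = 0.0002123 A
V_R2 = I × R2 = V1 × R2/(R1 + R2) = 10 × 110/47110 = 0.02335 V

Final answer: 0.02335 V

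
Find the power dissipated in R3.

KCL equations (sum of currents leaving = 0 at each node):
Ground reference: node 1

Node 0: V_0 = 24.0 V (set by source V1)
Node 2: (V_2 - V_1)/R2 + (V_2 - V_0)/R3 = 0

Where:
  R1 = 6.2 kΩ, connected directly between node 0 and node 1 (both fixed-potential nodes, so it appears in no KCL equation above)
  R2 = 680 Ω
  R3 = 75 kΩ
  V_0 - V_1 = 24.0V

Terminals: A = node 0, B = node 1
Nodal analysis, taking node 1 as the 0 V reference.
Source V1 fixes V_0 = 24 V.
KCL at each unknown node (sum of currents leaving = 0; resistances in Ω):
  Node 2: (V_2 - 0)/680 + (V_2 - 24)/75000 = 0
Collecting terms: 0.001484 × V_2 = 0.00032  =>  V_2 = 0.2156 V
I_R3 = (V_0 - V_2)/R3 = (24 - 0.2156)/75000 = 0.0003171 A
P_R3 = I_R3² × R3 = (0.0003171)² × 75000 = 0.007543 W

Final answer: 0.007543 W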